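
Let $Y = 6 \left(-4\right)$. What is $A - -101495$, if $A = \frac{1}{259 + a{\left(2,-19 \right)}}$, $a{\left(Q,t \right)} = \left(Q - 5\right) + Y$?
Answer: $\frac{23546841}{232} \approx 1.015 \cdot 10^{5}$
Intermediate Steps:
$Y = -24$
$a{\left(Q,t \right)} = -29 + Q$ ($a{\left(Q,t \right)} = \left(Q - 5\right) - 24 = \left(-5 + Q\right) - 24 = -29 + Q$)
$A = \frac{1}{232}$ ($A = \frac{1}{259 + \left(-29 + 2\right)} = \frac{1}{259 - 27} = \frac{1}{232} \approx 0.0043103$)
$A - -101495 = \frac{1}{232} - -101495 = \frac{1}{232} + 101495 = \frac{23546841}{232}$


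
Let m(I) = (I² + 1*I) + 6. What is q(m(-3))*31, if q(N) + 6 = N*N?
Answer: 4278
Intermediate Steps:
m(I) = 6 + I + I² (m(I) = (I² + I) + 6 = (I + I²) + 6 = 6 + I + I²)
q(N) = -6 + N² (q(N) = -6 + N*N = -6 + N²)
q(m(-3))*31 = (-6 + (6 - 3 + (-3)²)²)*31 = (-6 + (6 - 3 + 9)²)*31 = (-6 + 12²)*31 = (-6 + 144)*31 = 138*31 = 4278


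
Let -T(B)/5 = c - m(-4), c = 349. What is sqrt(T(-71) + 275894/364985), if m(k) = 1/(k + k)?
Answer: I*sqrt(3719057268038810)/1459940 ≈ 41.772*I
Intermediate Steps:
m(k) = 1/(2*k)
T(B) = -13965/8 (T(B) = -5*(349 - 1/(2*(-4))) = -5*(349 - (-1)/(2*4)) = -5*(349 - 1*(-1/8)) = -5*(349 + 1/8) = -5*2793/8 = -13965/8)
sqrt(T(-71) + 275894/364985) = sqrt(-13965/8 + 275894/364985) = sqrt(-5094808373/2919880) = I*sqrt(3719057268038810)/1459940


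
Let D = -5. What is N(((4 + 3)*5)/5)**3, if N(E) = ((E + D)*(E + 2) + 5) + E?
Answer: 27000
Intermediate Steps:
N(E) = 5 + E + (-5 + E)*(2 + E) (N(E) = ((E - 5)*(E + 2) + 5) + E = ((-5 + E)*(2 + E) + 5) + E = (5 + (-5 + E)*(2 + E)) + E = 5 + E + (-5 + E)*(2 + E))
N(((4 + 3)*5)/5)**3 = (-5 + (((4 + 3)*5)/5)**2 - 2*(4 + 3)*5/5)**3 = (-5 + ((7*5)*(1/5))**2 - 2*7*5/5)**3 = (-5 + (35*(1/5))**2 - 70/5)**3 = (-5 + 7**2 - 2*7)**3 = (-5 + 49 - 14)**3 = 30**3 = 27000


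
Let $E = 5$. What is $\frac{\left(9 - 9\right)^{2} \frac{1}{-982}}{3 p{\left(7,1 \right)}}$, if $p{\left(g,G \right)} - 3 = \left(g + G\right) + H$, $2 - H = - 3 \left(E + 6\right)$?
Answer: $0$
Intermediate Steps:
$H = 35$ ($H = 2 - - 3 \left(5 + 6\right) = 2 - \left(-3\right) 11 = 2 - -33 = 2 + 33 = 35$)
$p{\left(g,G \right)} = 38 + G + g$ ($p{\left(g,G \right)} = 3 + \left(\left(g + G\right) + 35\right) = 3 + \left(\left(G + g\right) + 35\right) = 3 + \left(35 + G + g\right) = 38 + G + g$)
$\frac{\left(9 - 9\right)^{2} \frac{1}{-982}}{3 p{\left(7,1 \right)}} = \frac{\left(9 - 9\right)^{2} \frac{1}{-982}}{3 \left(38 + 1 + 7\right)} = \frac{0^{2} \left(- \frac{1}{982}\right)}{3 \cdot 46} = \frac{0 \left(- \frac{1}{982}\right)}{138} = 0 \cdot \frac{1}{138} = 0$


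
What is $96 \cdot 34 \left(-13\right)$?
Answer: $-42432$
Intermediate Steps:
$96 \cdot 34 \left(-13\right) = 3264 \left(-13\right) = -42432$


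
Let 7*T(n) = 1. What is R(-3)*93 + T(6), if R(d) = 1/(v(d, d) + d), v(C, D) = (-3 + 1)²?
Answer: 652/7 ≈ 93.143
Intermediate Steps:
T(n) = ⅐ (T(n) = (⅐)*1 = ⅐)
v(C, D) = 4 (v(C, D) = (-2)² = 4)
R(d) = 1/(4 + d)
R(-3)*93 + T(6) = 93/(4 - 3) + ⅐ = 93/1 + ⅐ = 1*93 + ⅐ = 93 + ⅐ = 652/7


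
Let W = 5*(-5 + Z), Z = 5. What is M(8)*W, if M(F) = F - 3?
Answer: 0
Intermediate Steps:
W = 0 (W = 5*(-5 + 5) = 5*0 = 0)
M(F) = -3 + F
M(8)*W = (-3 + 8)*0 = 5*0 = 0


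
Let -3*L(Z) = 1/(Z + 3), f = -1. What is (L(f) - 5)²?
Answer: 961/36 ≈ 26.694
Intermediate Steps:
L(Z) = -1/(3*(3 + Z)) (L(Z) = -1/(3*(Z + 3)) = -1/(3*(3 + Z)))
(L(f) - 5)² = (-1/(9 + 3*(-1)) - 5)² = (-1/(9 - 3) - 5)² = (-1/6 - 5)² = (-1*⅙ - 5)² = (-⅙ - 5)² = (-31/6)² = 961/36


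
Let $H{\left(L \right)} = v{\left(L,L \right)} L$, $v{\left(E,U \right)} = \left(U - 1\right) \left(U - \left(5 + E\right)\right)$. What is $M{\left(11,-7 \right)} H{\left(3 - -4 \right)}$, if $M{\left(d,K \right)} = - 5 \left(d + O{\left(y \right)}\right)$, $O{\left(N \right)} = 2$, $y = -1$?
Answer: $13650$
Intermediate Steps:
$v{\left(E,U \right)} = \left(-1 + U\right) \left(-5 + U - E\right)$
$M{\left(d,K \right)} = -10 - 5 d$ ($M{\left(d,K \right)} = - 5 \left(d + 2\right) = - 5 \left(2 + d\right) = -10 - 5 d$)
$H{\left(L \right)} = L \left(5 - 5 L\right)$ ($H{\left(L \right)} = \left(5 + L + L^{2} - 6 L - L L\right) L = \left(5 + L + L^{2} - 6 L - L^{2}\right) L = \left(5 - 5 L\right) L = L \left(5 - 5 L\right)$)
$M{\left(11,-7 \right)} H{\left(3 - -4 \right)} = \left(-10 - 55\right) 5 \left(3 - -4\right) \left(1 - \left(3 - -4\right)\right) = \left(-10 - 55\right) 5 \left(3 + 4\right) \left(1 - \left(3 + 4\right)\right) = - 65 \cdot 5 \cdot 7 \left(1 - 7\right) = - 65 \cdot 5 \cdot 7 \left(-6\right) = \left(-65\right) \left(-210\right) = 13650$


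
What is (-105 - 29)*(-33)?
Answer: 4422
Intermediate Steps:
(-105 - 29)*(-33) = -134*(-33) = 4422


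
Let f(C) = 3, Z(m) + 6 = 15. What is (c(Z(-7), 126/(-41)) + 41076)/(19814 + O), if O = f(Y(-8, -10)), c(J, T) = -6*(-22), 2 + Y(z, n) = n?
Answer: 41208/19817 ≈ 2.0794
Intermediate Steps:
Z(m) = 9 (Z(m) = -6 + 15 = 9)
Y(z, n) = -2 + n
c(J, T) = 132
O = 3
(c(Z(-7), 126/(-41)) + 41076)/(19814 + O) = (132 + 41076)/(19814 + 3) = 41208/19817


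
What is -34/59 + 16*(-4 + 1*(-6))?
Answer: -9474/59 ≈ -160.58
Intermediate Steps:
-34/59 + 16*(-4 + 1*(-6)) = -34*1/59 + 16*(-4 - 6) = -34/59 + 16*(-10) = -34/59 - 160 = -9474/59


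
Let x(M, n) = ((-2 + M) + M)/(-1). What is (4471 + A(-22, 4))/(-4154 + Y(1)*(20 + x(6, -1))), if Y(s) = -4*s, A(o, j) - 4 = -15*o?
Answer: -4805/4194 ≈ -1.1457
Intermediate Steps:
A(o, j) = 4 - 15*o
x(M, n) = 2 - 2*M (x(M, n) = (-2 + 2*M)*(-1) = 2 - 2*M)
(4471 + A(-22, 4))/(-4154 + Y(1)*(20 + x(6, -1))) = (4471 + (4 - 15*(-22)))/(-4154 + (-4*1)*(20 + (2 - 2*6))) = (4471 + (4 + 330))/(-4154 - 4*(20 + (2 - 12))) = (4471 + 334)/(-4154 - 4*(20 - 10)) = 4805/(-4154 - 4*10) = 4805/(-4154 - 40) = 4805/(-4194) = 4805*(-1/4194) = -4805/4194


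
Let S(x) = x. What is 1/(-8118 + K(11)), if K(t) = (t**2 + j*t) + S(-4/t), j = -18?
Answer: -11/90149 ≈ -0.00012202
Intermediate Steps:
K(t) = t**2 - 18*t - 4/t (K(t) = (t**2 - 18*t) - 4/t = t**2 - 18*t - 4/t)
1/(-8118 + K(11)) = 1/(-8118 + (-4 + 11**2*(-18 + 11))/11) = 1/(-8118 + (-4 + 121*(-7))/11) = 1/(-8118 + (-4 - 847)/11) = 1/(-8118 + (1/11)*(-851)) = 1/(-8118 - 851/11) = 1/(-90149/11) = -11/90149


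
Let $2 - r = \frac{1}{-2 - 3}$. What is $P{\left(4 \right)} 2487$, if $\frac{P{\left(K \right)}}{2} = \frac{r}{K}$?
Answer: $\frac{27357}{10} \approx 2735.7$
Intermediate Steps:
$r = \frac{11}{5}$ ($r = 2 - \frac{1}{-2 - 3} = 2 - \frac{1}{-5} = 2 - - \frac{1}{5} = 2 + \frac{1}{5} = \frac{11}{5} \approx 2.2$)
$P{\left(K \right)} = \frac{22}{5 K}$ ($P{\left(K \right)} = 2 \frac{11}{5 K} = \frac{22}{5 K}$)
$P{\left(4 \right)} 2487 = \frac{22}{5 \cdot 4} \cdot 2487 = \frac{22}{5} \cdot \frac{1}{4} \cdot 2487 = \frac{11}{10} \cdot 2487 = \frac{27357}{10}$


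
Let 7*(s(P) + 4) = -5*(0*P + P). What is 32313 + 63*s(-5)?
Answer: 32286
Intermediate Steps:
s(P) = -4 - 5*P/7 (s(P) = -4 + (-5*(0*P + P))/7 = -4 + (-5*(0 + P))/7 = -4 + (-5*P)/7 = -4 - 5*P/7)
32313 + 63*s(-5) = 32313 + 63*(-4 - 5/7*(-5)) = 32313 + 63*(-4 + 25/7) = 32313 + 63*(-3/7) = 32313 - 27 = 32286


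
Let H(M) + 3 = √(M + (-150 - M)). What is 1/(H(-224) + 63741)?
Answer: 10623/677088799 - 5*I*√6/4062532794 ≈ 1.5689e-5 - 3.0147e-9*I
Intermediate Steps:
H(M) = -3 + 5*I*√6 (H(M) = -3 + √(M + (-150 - M)) = -3 + √(-150) = -3 + 5*I*√6)
1/(H(-224) + 63741) = 1/((-3 + 5*I*√6) + 63741) = 1/(63738 + 5*I*√6)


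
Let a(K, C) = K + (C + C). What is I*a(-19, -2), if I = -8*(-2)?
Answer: -368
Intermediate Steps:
a(K, C) = K + 2*C
I = 16
I*a(-19, -2) = 16*(-19 + 2*(-2)) = 16*(-19 - 4) = 16*(-23) = -368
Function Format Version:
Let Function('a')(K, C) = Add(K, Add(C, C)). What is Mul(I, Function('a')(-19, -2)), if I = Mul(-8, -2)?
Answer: -368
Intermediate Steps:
Function('a')(K, C) = Add(K, Mul(2, C))
I = 16
Mul(I, Function('a')(-19, -2)) = Mul(16, Add(-19, Mul(2, -2))) = Mul(16, Add(-19, -4)) = Mul(16, -23) = -368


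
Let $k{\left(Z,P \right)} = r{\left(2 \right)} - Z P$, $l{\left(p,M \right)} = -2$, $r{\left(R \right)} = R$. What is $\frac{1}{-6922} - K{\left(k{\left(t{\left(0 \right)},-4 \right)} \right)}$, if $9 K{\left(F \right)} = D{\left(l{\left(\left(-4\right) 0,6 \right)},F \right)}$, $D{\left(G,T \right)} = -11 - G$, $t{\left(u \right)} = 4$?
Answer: $\frac{6921}{6922} \approx 0.99986$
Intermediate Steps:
$k{\left(Z,P \right)} = 2 - P Z$ ($k{\left(Z,P \right)} = 2 - Z P = 2 - P Z$)
$K{\left(F \right)} = -1$ ($K{\left(F \right)} = \frac{-11 - -2}{9} = \frac{-11 + 2}{9} = \frac{1}{9} \left(-9\right) = -1$)
$\frac{1}{-6922} - K{\left(k{\left(t{\left(0 \right)},-4 \right)} \right)} = \frac{1}{-6922} - -1 = - \frac{1}{6922} + 1 = \frac{6921}{6922}$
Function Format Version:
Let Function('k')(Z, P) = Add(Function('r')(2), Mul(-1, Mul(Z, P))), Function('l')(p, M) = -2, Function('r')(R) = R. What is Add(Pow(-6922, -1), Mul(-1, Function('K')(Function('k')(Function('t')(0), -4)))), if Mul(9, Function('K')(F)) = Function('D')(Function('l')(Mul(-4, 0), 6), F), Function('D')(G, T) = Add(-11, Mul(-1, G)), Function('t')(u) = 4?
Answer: Rational(6921, 6922) ≈ 0.99986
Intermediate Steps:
Function('k')(Z, P) = Add(2, Mul(-1, P, Z)) (Function('k')(Z, P) = Add(2, Mul(-1, Mul(Z, P))) = Add(2, Mul(-1, Mul(P, Z))) = Add(2, Mul(-1, P, Z)))
Function('K')(F) = -1 (Function('K')(F) = Mul(Rational(1, 9), Add(-11, Mul(-1, -2))) = Mul(Rational(1, 9), Add(-11, 2)) = Mul(Rational(1, 9), -9) = -1)
Add(Pow(-6922, -1), Mul(-1, Function('K')(Function('k')(Function('t')(0), -4)))) = Add(Pow(-6922, -1), Mul(-1, -1)) = Add(Rational(-1, 6922), 1) = Rational(6921, 6922)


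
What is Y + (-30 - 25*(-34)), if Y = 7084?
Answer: 7904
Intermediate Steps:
Y + (-30 - 25*(-34)) = 7084 + (-30 - 25*(-34)) = 7084 + (-30 + 850) = 7084 + 820 = 7904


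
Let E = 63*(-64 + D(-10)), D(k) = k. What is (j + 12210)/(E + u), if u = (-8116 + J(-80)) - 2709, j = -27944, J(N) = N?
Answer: 15734/15567 ≈ 1.0107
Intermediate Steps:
E = -4662 (E = 63*(-64 - 10) = 63*(-74) = -4662)
u = -10905 (u = (-8116 - 80) - 2709 = -8196 - 2709 = -10905)
(j + 12210)/(E + u) = (-27944 + 12210)/(-4662 - 10905) = -15734/(-15567) = -15734*(-1/15567) = 15734/15567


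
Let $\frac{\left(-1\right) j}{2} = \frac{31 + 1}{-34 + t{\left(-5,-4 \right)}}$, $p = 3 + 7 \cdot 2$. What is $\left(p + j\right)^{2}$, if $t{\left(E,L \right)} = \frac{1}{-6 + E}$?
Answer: $\frac{50112241}{140625} \approx 356.35$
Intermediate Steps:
$p = 17$ ($p = 3 + 14 = 17$)
$j = \frac{704}{375}$ ($j = - 2 \frac{31 + 1}{-34 + \frac{1}{-6 - 5}} = - 2 \frac{32}{-34 + \frac{1}{-11}} = - 2 \frac{32}{-34 - \frac{1}{11}} = - 2 \frac{32}{- \frac{375}{11}} = - 2 \cdot 32 \left(- \frac{11}{375}\right) = \left(-2\right) \left(- \frac{352}{375}\right) = \frac{704}{375} \approx 1.8773$)
$\left(p + j\right)^{2} = \left(17 + \frac{704}{375}\right)^{2} = \left(\frac{7079}{375}\right)^{2} = \frac{50112241}{140625}$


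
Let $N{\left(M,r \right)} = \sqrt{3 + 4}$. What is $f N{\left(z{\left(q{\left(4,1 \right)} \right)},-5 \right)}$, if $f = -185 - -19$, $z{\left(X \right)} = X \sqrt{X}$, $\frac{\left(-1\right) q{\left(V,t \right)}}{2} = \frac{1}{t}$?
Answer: $- 166 \sqrt{7} \approx -439.19$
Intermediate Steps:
$q{\left(V,t \right)} = - \frac{2}{t}$
$z{\left(X \right)} = X^{\frac{3}{2}}$
$N{\left(M,r \right)} = \sqrt{7}$
$f = -166$ ($f = -185 + 19 = -166$)
$f N{\left(z{\left(q{\left(4,1 \right)} \right)},-5 \right)} = - 166 \sqrt{7}$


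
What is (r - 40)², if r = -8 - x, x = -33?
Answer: 225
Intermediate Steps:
r = 25 (r = -8 - 1*(-33) = -8 + 33 = 25)
(r - 40)² = (25 - 40)² = (-15)² = 225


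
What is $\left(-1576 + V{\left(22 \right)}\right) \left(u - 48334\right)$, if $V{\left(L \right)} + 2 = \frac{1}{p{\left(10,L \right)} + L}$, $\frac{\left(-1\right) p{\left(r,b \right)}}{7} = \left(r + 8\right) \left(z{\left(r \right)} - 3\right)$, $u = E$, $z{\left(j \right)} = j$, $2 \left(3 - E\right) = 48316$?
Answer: $\frac{98373444609}{860} \approx 1.1439 \cdot 10^{8}$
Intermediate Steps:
$E = -24155$ ($E = 3 - 24158 = -24155$)
$u = -24155$
$p{\left(r,b \right)} = - 7 \left(-3 + r\right) \left(8 + r\right)$ ($p{\left(r,b \right)} = - 7 \left(r + 8\right) \left(r - 3\right) = - 7 \left(8 + r\right) \left(-3 + r\right) = - 7 \left(-3 + r\right) \left(8 + r\right)$)
$V{\left(L \right)} = -2 + \frac{1}{-882 + L}$ ($V{\left(L \right)} = -2 + \frac{1}{\left(168 - 350 - 7 \cdot 10^{2}\right) + L} = -2 + \frac{1}{\left(168 - 350 - 700\right) + L} = -2 + \frac{1}{-882 + L}$)
$\left(-1576 + V{\left(22 \right)}\right) \left(u - 48334\right) = \left(-1576 + \frac{1765 - 44}{-882 + 22}\right) \left(-24155 - 48334\right) = \left(-1576 + \frac{1765 - 44}{-860}\right) \left(-72489\right) = \left(-1576 - \frac{1721}{860}\right) \left(-72489\right) = \left(- \frac{1357081}{860}\right) \left(-72489\right) = \frac{98373444609}{860}$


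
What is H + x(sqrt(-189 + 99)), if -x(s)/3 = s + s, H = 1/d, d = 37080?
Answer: 1/37080 - 18*I*sqrt(10) ≈ 2.6969e-5 - 56.921*I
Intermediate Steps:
H = 1/37080 ≈ 2.6969e-5
x(s) = -6*s (x(s) = -3*(s + s) = -6*s)
H + x(sqrt(-189 + 99)) = 1/37080 - 6*sqrt(-189 + 99) = 1/37080 - 18*I*sqrt(10)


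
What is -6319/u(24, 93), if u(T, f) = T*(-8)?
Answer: 6319/192 ≈ 32.911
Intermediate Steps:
u(T, f) = -8*T
-6319/u(24, 93) = -6319/((-8*24)) = -6319/(-192) = -6319*(-1/192) = 6319/192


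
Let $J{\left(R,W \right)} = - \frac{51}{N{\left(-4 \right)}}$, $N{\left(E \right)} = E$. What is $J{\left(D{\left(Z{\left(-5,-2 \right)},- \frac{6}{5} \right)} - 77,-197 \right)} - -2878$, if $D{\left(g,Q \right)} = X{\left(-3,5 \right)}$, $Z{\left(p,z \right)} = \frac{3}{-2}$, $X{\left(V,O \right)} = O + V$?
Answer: $\frac{11563}{4} \approx 2890.8$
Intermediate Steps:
$Z{\left(p,z \right)} = - \frac{3}{2}$ ($Z{\left(p,z \right)} = 3 \left(- \frac{1}{2}\right) = - \frac{3}{2}$)
$D{\left(g,Q \right)} = 2$ ($D{\left(g,Q \right)} = 5 - 3 = 2$)
$J{\left(R,W \right)} = \frac{51}{4}$ ($J{\left(R,W \right)} = - \frac{51}{-4} = \left(-51\right) \left(- \frac{1}{4}\right) = \frac{51}{4}$)
$J{\left(D{\left(Z{\left(-5,-2 \right)},- \frac{6}{5} \right)} - 77,-197 \right)} - -2878 = \frac{51}{4} - -2878 = \frac{51}{4} + 2878 = \frac{11563}{4}$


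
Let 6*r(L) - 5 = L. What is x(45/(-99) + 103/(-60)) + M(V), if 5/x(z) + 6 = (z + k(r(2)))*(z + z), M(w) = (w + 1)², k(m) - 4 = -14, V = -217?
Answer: 476101727784/10204489 ≈ 46656.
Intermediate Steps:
r(L) = ⅚ + L/6
k(m) = -10 (k(m) = 4 - 14 = -10)
M(w) = (1 + w)²
x(z) = 5/(-6 + 2*z*(-10 + z)) (x(z) = 5/(-6 + (z - 10)*(z + z)) = 5/(-6 + (-10 + z)*(2*z)) = 5/(-6 + 2*z*(-10 + z)))
x(45/(-99) + 103/(-60)) + M(V) = 5/(2*(-3 + (45/(-99) + 103/(-60))² - 10*(45/(-99) + 103/(-60)))) + (1 - 217)² = 5/(2*(-3 + (45*(-1/99) + 103*(-1/60))² - 10*(45*(-1/99) + 103*(-1/60)))) + (-216)² = 5/(2*(-3 + (-5/11 - 103/60)² - 10*(-5/11 - 103/60))) + 46656 = 5/(2*(-3 + (-1433/660)² - 10*(-1433/660))) + 46656 = 5/(2*(-3 + 2053489/435600 + 1433/66)) + 46656 = 5/(2*(10204489/435600)) + 46656 = (5/2)*(435600/10204489) + 46656 = 1089000/10204489 + 46656 = 476101727784/10204489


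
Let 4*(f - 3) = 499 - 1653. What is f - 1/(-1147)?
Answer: -654935/2294 ≈ -285.50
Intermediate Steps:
f = -571/2 (f = 3 + (499 - 1653)/4 = 3 + (¼)*(-1154) = 3 - 577/2 = -571/2 ≈ -285.50)
f - 1/(-1147) = -571/2 - 1/(-1147) = -571/2 - 1*(-1/1147) = -571/2 + 1/1147 = -654935/2294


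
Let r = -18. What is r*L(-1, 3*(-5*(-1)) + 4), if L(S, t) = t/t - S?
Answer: -36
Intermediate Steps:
L(S, t) = 1 - S
r*L(-1, 3*(-5*(-1)) + 4) = -18*(1 - 1*(-1)) = -18*(1 + 1) = -18*2 = -36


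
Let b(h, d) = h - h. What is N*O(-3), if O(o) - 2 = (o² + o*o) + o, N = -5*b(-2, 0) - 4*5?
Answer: -340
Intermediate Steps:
b(h, d) = 0
N = -20 (N = -5*0 - 4*5 = 0 - 20 = -20)
O(o) = 2 + o + 2*o² (O(o) = 2 + ((o² + o*o) + o) = 2 + ((o² + o²) + o) = 2 + (2*o² + o) = 2 + (o + 2*o²) = 2 + o + 2*o²)
N*O(-3) = -20*(2 - 3 + 2*(-3)²) = -20*(2 - 3 + 2*9) = -20*(2 - 3 + 18) = -20*17 = -340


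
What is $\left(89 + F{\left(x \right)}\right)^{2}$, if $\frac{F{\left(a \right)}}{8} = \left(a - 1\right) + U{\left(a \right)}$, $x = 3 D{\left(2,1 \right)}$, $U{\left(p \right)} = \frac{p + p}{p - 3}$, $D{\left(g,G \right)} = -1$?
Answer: $4225$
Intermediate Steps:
$U{\left(p \right)} = \frac{2 p}{-3 + p}$
$x = -3$ ($x = 3 \left(-1\right) = -3$)
$F{\left(a \right)} = -8 + 8 a + \frac{16 a}{-3 + a}$ ($F{\left(a \right)} = 8 \left(\left(a - 1\right) + \frac{2 a}{-3 + a}\right) = 8 \left(\left(-1 + a\right) + \frac{2 a}{-3 + a}\right) = 8 \left(-1 + a + \frac{2 a}{-3 + a}\right) = -8 + 8 a + \frac{16 a}{-3 + a}$)
$\left(89 + F{\left(x \right)}\right)^{2} = \left(89 + \frac{8 \left(3 + \left(-3\right)^{2} - -6\right)}{-3 - 3}\right)^{2} = \left(89 + \frac{8 \left(3 + 9 + 6\right)}{-6}\right)^{2} = \left(89 + 8 \left(- \frac{1}{6}\right) 18\right)^{2} = \left(89 - 24\right)^{2} = 65^{2} = 4225$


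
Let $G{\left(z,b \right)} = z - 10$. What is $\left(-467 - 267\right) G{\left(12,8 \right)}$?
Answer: $-1468$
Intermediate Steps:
$G{\left(z,b \right)} = -10 + z$
$\left(-467 - 267\right) G{\left(12,8 \right)} = \left(-467 - 267\right) \left(-10 + 12\right) = \left(-734\right) 2 = -1468$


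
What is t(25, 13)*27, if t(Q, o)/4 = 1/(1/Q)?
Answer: 2700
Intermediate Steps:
t(Q, o) = 4*Q (t(Q, o) = 4/(1/Q) = 4*Q)
t(25, 13)*27 = (4*25)*27 = 100*27 = 2700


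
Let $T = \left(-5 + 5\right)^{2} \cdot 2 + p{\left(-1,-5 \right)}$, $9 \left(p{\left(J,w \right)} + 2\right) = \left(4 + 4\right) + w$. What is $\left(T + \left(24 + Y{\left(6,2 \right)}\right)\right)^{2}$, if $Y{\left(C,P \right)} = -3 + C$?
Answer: $\frac{5776}{9} \approx 641.78$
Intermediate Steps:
$p{\left(J,w \right)} = - \frac{10}{9} + \frac{w}{9}$ ($p{\left(J,w \right)} = -2 + \frac{\left(4 + 4\right) + w}{9} = -2 + \frac{8 + w}{9} = -2 + \left(\frac{8}{9} + \frac{w}{9}\right) = - \frac{10}{9} + \frac{w}{9}$)
$T = - \frac{5}{3}$ ($T = \left(-5 + 5\right)^{2} \cdot 2 + \left(- \frac{10}{9} + \frac{1}{9} \left(-5\right)\right) = 0^{2} \cdot 2 - \frac{5}{3} = 0 \cdot 2 - \frac{5}{3} = 0 - \frac{5}{3} = - \frac{5}{3} \approx -1.6667$)
$\left(T + \left(24 + Y{\left(6,2 \right)}\right)\right)^{2} = \left(- \frac{5}{3} + \left(24 + \left(-3 + 6\right)\right)\right)^{2} = \left(- \frac{5}{3} + \left(24 + 3\right)\right)^{2} = \left(- \frac{5}{3} + 27\right)^{2} = \left(\frac{76}{3}\right)^{2} = \frac{5776}{9}$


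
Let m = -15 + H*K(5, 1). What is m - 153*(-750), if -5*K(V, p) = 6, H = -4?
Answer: 573699/5 ≈ 1.1474e+5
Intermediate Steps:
K(V, p) = -6/5 (K(V, p) = -1/5*6 = -6/5)
m = -51/5 (m = -15 - 4*(-6/5) = -15 + 24/5 = -51/5 ≈ -10.200)
m - 153*(-750) = -51/5 - 153*(-750) = -51/5 + 114750 = 573699/5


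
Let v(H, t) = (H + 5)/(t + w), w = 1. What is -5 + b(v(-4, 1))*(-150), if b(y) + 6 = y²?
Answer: 1715/2 ≈ 857.50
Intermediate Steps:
v(H, t) = (5 + H)/(1 + t) (v(H, t) = (H + 5)/(t + 1) = (5 + H)/(1 + t))
b(y) = -6 + y²
-5 + b(v(-4, 1))*(-150) = -5 + (-6 + ((5 - 4)/(1 + 1))²)*(-150) = -5 + (-6 + (1/2)²)*(-150) = -5 + (-6 + ((½)*1)²)*(-150) = -5 + (-6 + (½)²)*(-150) = -5 + (-6 + ¼)*(-150) = -5 - 23/4*(-150) = -5 + 1725/2 = 1715/2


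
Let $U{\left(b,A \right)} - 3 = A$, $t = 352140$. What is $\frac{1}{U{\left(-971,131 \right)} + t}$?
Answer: $\frac{1}{352274} \approx 2.8387 \cdot 10^{-6}$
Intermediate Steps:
$U{\left(b,A \right)} = 3 + A$
$\frac{1}{U{\left(-971,131 \right)} + t} = \frac{1}{\left(3 + 131\right) + 352140} = \frac{1}{134 + 352140} = \frac{1}{352274}$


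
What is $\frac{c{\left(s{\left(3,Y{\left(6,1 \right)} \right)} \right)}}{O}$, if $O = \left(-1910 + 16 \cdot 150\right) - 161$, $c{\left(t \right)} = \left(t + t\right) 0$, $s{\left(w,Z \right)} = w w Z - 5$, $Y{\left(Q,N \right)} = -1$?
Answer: $0$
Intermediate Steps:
$s{\left(w,Z \right)} = -5 + Z w^{2}$ ($s{\left(w,Z \right)} = w^{2} Z - 5 = Z w^{2} - 5 = -5 + Z w^{2}$)
$c{\left(t \right)} = 0$ ($c{\left(t \right)} = 2 t 0 = 0$)
$O = 329$ ($O = \left(-1910 + 2400\right) - 161 = 490 - 161 = 329$)
$\frac{c{\left(s{\left(3,Y{\left(6,1 \right)} \right)} \right)}}{O} = \frac{0}{329} = 0 \cdot \frac{1}{329} = 0$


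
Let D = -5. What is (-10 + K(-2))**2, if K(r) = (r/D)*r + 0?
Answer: 2916/25 ≈ 116.64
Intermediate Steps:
K(r) = -r**2/5 (K(r) = (r/(-5))*r + 0 = (r*(-1/5))*r + 0 = (-r/5)*r + 0 = -r**2/5 + 0 = -r**2/5)
(-10 + K(-2))**2 = (-10 - 1/5*(-2)**2)**2 = (-10 - 1/5*4)**2 = (-10 - 4/5)**2 = (-54/5)**2 = 2916/25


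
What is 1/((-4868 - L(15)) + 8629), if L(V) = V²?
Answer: 1/3536 ≈ 0.00028281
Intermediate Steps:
1/((-4868 - L(15)) + 8629) = 1/((-4868 - 1*15²) + 8629) = 1/((-4868 - 1*225) + 8629) = 1/((-4868 - 225) + 8629) = 1/(-5093 + 8629) = 1/3536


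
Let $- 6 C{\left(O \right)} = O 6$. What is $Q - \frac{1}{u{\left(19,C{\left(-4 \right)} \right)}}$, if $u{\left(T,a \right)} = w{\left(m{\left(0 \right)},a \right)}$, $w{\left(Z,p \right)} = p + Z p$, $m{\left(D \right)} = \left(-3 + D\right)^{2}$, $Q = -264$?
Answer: $- \frac{10561}{40} \approx -264.02$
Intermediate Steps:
$C{\left(O \right)} = - O$ ($C{\left(O \right)} = - \frac{O 6}{6} = - \frac{6 O}{6} = - O$)
$u{\left(T,a \right)} = 10 a$ ($u{\left(T,a \right)} = a \left(1 + \left(-3 + 0\right)^{2}\right) = a \left(1 + \left(-3\right)^{2}\right) = a \left(1 + 9\right) = a 10 = 10 a$)
$Q - \frac{1}{u{\left(19,C{\left(-4 \right)} \right)}} = -264 - \frac{1}{10 \left(\left(-1\right) \left(-4\right)\right)} = -264 - \frac{1}{10 \cdot 4} = -264 - \frac{1}{40} = - \frac{10561}{40}$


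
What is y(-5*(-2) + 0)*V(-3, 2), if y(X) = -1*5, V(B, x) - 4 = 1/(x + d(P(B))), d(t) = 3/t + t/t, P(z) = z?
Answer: -45/2 ≈ -22.500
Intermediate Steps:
d(t) = 1 + 3/t (d(t) = 3/t + 1 = 1 + 3/t)
V(B, x) = 4 + 1/(x + (3 + B)/B)
y(X) = -5
y(-5*(-2) + 0)*V(-3, 2) = -5*(12 + 5*(-3) + 4*(-3)*2)/(3 - 3 - 3*2) = -5*(12 - 15 - 24)/(3 - 3 - 6) = -5*(-27)/(-6) = -(-5)*(-27)/6 = -5*9/2 = -45/2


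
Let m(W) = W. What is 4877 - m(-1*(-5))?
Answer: 4872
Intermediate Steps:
4877 - m(-1*(-5)) = 4877 - (-1)*(-5) = 4877 - 1*5 = 4877 - 5 = 4872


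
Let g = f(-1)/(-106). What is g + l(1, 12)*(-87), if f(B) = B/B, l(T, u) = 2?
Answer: -18445/106 ≈ -174.01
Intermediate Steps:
f(B) = 1
g = -1/106 (g = 1/(-106) = 1*(-1/106) = -1/106 ≈ -0.0094340)
g + l(1, 12)*(-87) = -1/106 + 2*(-87) = -1/106 - 174 = -18445/106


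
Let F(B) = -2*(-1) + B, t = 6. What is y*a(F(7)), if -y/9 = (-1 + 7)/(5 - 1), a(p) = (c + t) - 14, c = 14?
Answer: -81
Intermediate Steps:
F(B) = 2 + B
a(p) = 6 (a(p) = (14 + 6) - 14 = 20 - 14 = 6)
y = -27/2 (y = -9*(-1 + 7)/(5 - 1) = -54/4 = -9*3/2 = -27/2 ≈ -13.500)
y*a(F(7)) = -27/2*6 = -81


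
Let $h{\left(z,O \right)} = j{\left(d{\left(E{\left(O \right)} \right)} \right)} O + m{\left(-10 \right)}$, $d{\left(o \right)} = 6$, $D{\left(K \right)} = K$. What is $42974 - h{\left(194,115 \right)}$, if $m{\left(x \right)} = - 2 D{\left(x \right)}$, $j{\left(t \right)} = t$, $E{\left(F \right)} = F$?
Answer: $42264$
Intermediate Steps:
$m{\left(x \right)} = - 2 x$
$h{\left(z,O \right)} = 20 + 6 O$ ($h{\left(z,O \right)} = 6 O - -20 = 6 O + 20 = 20 + 6 O$)
$42974 - h{\left(194,115 \right)} = 42974 - \left(20 + 6 \cdot 115\right) = 42974 - \left(20 + 690\right) = 42974 - 710 = 42264$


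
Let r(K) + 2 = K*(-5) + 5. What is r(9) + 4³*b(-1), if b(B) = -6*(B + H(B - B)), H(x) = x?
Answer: 342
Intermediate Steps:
r(K) = 3 - 5*K (r(K) = -2 + (K*(-5) + 5) = -2 + (-5*K + 5) = -2 + (5 - 5*K) = 3 - 5*K)
b(B) = -6*B (b(B) = -6*(B + (B - B)) = -6*(B + 0) = -6*B)
r(9) + 4³*b(-1) = (3 - 5*9) + 4³*(-6*(-1)) = (3 - 45) + 64*6 = -42 + 384 = 342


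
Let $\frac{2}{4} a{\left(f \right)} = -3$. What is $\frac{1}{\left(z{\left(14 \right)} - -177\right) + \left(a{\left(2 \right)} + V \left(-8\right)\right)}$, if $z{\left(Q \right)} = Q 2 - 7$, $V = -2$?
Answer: $\frac{1}{208} \approx 0.0048077$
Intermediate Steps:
$a{\left(f \right)} = -6$ ($a{\left(f \right)} = 2 \left(-3\right) = -6$)
$z{\left(Q \right)} = -7 + 2 Q$ ($z{\left(Q \right)} = 2 Q - 7 = -7 + 2 Q$)
$\frac{1}{\left(z{\left(14 \right)} - -177\right) + \left(a{\left(2 \right)} + V \left(-8\right)\right)} = \frac{1}{\left(\left(-7 + 2 \cdot 14\right) - -177\right) - -10} = \frac{1}{\left(\left(-7 + 28\right) + 177\right) + \left(-6 + 16\right)} = \frac{1}{\left(21 + 177\right) + 10} = \frac{1}{198 + 10} = \frac{1}{208}$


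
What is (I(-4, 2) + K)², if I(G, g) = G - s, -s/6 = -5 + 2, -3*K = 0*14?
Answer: 484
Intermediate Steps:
K = 0 (K = -0*14 = -⅓*0 = 0)
s = 18 (s = -6*(-5 + 2) = -6*(-3) = 18)
I(G, g) = -18 + G (I(G, g) = G - 1*18 = G - 18 = -18 + G)
(I(-4, 2) + K)² = ((-18 - 4) + 0)² = (-22 + 0)² = (-22)² = 484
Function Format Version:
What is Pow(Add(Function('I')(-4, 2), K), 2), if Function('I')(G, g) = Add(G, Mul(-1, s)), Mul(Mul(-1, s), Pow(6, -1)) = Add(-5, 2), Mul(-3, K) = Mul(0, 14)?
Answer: 484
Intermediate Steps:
K = 0 (K = Mul(Rational(-1, 3), Mul(0, 14)) = Mul(Rational(-1, 3), 0) = 0)
s = 18 (s = Mul(-6, Add(-5, 2)) = Mul(-6, -3) = 18)
Function('I')(G, g) = Add(-18, G) (Function('I')(G, g) = Add(G, Mul(-1, 18)) = Add(G, -18) = Add(-18, G))
Pow(Add(Function('I')(-4, 2), K), 2) = Pow(Add(Add(-18, -4), 0), 2) = Pow(Add(-22, 0), 2) = Pow(-22, 2) = 484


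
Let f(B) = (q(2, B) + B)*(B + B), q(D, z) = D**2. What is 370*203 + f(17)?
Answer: 75824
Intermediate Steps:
f(B) = 2*B*(4 + B) (f(B) = (2**2 + B)*(B + B) = (4 + B)*(2*B) = 2*B*(4 + B))
370*203 + f(17) = 370*203 + 2*17*(4 + 17) = 75110 + 2*17*21 = 75110 + 714 = 75824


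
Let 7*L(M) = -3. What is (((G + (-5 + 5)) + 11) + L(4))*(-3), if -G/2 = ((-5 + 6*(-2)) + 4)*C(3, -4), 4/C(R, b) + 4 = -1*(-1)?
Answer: 506/7 ≈ 72.286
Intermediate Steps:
L(M) = -3/7 (L(M) = (⅐)*(-3) = -3/7)
C(R, b) = -4/3 (C(R, b) = 4/(-4 - 1*(-1)) = 4/(-4 + 1) = 4/(-3) = 4*(-⅓) = -4/3)
G = -104/3 (G = -2*((-5 + 6*(-2)) + 4)*(-4)/3 = -2*((-5 - 12) + 4)*(-4)/3 = -2*(-17 + 4)*(-4)/3 = -(-26)*(-4)/3 = -2*52/3 = -104/3 ≈ -34.667)
(((G + (-5 + 5)) + 11) + L(4))*(-3) = (((-104/3 + (-5 + 5)) + 11) - 3/7)*(-3) = (((-104/3 + 0) + 11) - 3/7)*(-3) = ((-104/3 + 11) - 3/7)*(-3) = (-71/3 - 3/7)*(-3) = -506/21*(-3) = 506/7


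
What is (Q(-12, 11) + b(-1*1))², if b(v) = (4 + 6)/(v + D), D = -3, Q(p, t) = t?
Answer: 289/4 ≈ 72.250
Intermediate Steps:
b(v) = 10/(-3 + v) (b(v) = (4 + 6)/(v - 3) = 10/(-3 + v))
(Q(-12, 11) + b(-1*1))² = (11 + 10/(-3 - 1*1))² = (11 + 10/(-3 - 1))² = (11 + 10/(-4))² = (11 + 10*(-¼))² = (11 - 5/2)² = (17/2)² = 289/4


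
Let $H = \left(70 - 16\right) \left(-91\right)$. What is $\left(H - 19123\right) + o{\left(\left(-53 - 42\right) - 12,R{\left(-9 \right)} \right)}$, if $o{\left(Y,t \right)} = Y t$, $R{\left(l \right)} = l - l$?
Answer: $-24037$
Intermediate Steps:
$R{\left(l \right)} = 0$
$H = -4914$ ($H = 54 \left(-91\right) = -4914$)
$\left(H - 19123\right) + o{\left(\left(-53 - 42\right) - 12,R{\left(-9 \right)} \right)} = \left(-4914 - 19123\right) + \left(\left(-53 - 42\right) - 12\right) 0 = -24037 + \left(-95 - 12\right) 0 = -24037 - 0 = -24037 + 0 = -24037$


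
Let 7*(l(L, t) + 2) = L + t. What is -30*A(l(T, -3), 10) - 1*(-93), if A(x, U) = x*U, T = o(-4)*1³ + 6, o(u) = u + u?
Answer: 6351/7 ≈ 907.29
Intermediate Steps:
o(u) = 2*u
T = -2 (T = (2*(-4))*1³ + 6 = -8*1 + 6 = -8 + 6 = -2)
l(L, t) = -2 + L/7 + t/7 (l(L, t) = -2 + (L + t)/7 = -2 + (L/7 + t/7) = -2 + L/7 + t/7)
A(x, U) = U*x
-30*A(l(T, -3), 10) - 1*(-93) = -300*(-2 + (⅐)*(-2) + (⅐)*(-3)) - 1*(-93) = -300*(-2 - 2/7 - 3/7) + 93 = -300*(-19)/7 + 93 = -30*(-190/7) + 93 = 5700/7 + 93 = 6351/7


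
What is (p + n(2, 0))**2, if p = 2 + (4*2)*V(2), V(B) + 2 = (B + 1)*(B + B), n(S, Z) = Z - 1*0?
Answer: 6724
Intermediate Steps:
n(S, Z) = Z (n(S, Z) = Z + 0 = Z)
V(B) = -2 + 2*B*(1 + B) (V(B) = -2 + (B + 1)*(B + B) = -2 + (1 + B)*(2*B) = -2 + 2*B*(1 + B))
p = 82 (p = 2 + (4*2)*(-2 + 2*2 + 2*2**2) = 2 + 8*(-2 + 4 + 2*4) = 2 + 8*(-2 + 4 + 8) = 2 + 8*10 = 2 + 80 = 82)
(p + n(2, 0))**2 = (82 + 0)**2 = 82**2 = 6724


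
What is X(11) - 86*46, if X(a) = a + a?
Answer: -3934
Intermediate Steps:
X(a) = 2*a
X(11) - 86*46 = 2*11 - 86*46 = 22 - 3956 = -3934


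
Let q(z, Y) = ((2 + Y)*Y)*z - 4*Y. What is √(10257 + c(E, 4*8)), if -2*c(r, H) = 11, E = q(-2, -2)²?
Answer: √41006/2 ≈ 101.25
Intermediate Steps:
q(z, Y) = -4*Y + Y*z*(2 + Y) (q(z, Y) = (Y*(2 + Y))*z - 4*Y = Y*z*(2 + Y) - 4*Y = -4*Y + Y*z*(2 + Y))
E = 64 (E = (-2*(-4 + 2*(-2) - 2*(-2)))² = (-2*(-4 - 4 + 4))² = (-2*(-4))² = 8² = 64)
c(r, H) = -11/2 (c(r, H) = -½*11 = -11/2)
√(10257 + c(E, 4*8)) = √(10257 - 11/2) = √(20503/2) = √41006/2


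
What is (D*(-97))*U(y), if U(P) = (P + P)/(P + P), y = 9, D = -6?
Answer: 582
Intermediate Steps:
U(P) = 1 (U(P) = (2*P)/((2*P)) = (2*P)*(1/(2*P)) = 1)
(D*(-97))*U(y) = -6*(-97)*1 = 582*1 = 582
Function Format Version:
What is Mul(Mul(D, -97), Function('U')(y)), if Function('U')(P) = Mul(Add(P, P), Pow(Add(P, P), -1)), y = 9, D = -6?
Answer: 582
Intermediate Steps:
Function('U')(P) = 1 (Function('U')(P) = Mul(Mul(2, P), Pow(Mul(2, P), -1)) = Mul(Mul(2, P), Mul(Rational(1, 2), Pow(P, -1))) = 1)
Mul(Mul(D, -97), Function('U')(y)) = Mul(Mul(-6, -97), 1) = Mul(582, 1) = 582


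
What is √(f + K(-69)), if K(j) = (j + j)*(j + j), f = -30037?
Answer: I*√10993 ≈ 104.85*I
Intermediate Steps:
K(j) = 4*j² (K(j) = (2*j)*(2*j) = 4*j²)
√(f + K(-69)) = √(-30037 + 4*(-69)²) = √(-30037 + 4*4761) = √(-30037 + 19044) = √(-10993) = I*√10993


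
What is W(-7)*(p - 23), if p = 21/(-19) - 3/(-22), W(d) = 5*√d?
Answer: -50095*I*√7/418 ≈ -317.08*I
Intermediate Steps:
p = -405/418 (p = 21*(-1/19) - 3*(-1/22) = -21/19 + 3/22 = -405/418 ≈ -0.96890)
W(-7)*(p - 23) = (5*√(-7))*(-405/418 - 23) = (5*(I*√7))*(-10019/418) = (5*I*√7)*(-10019/418) = -50095*I*√7/418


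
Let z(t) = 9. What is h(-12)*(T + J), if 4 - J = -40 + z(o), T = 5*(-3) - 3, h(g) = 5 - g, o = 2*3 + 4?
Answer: 289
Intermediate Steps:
o = 10 (o = 6 + 4 = 10)
T = -18 (T = -15 - 3 = -18)
J = 35 (J = 4 - (-40 + 9) = 4 - 1*(-31) = 4 + 31 = 35)
h(-12)*(T + J) = (5 - 1*(-12))*(-18 + 35) = (5 + 12)*17 = 17*17 = 289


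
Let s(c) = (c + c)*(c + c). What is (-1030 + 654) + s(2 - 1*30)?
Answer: 2760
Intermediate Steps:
s(c) = 4*c² (s(c) = (2*c)*(2*c) = 4*c²)
(-1030 + 654) + s(2 - 1*30) = (-1030 + 654) + 4*(2 - 1*30)² = -376 + 4*(2 - 30)² = -376 + 4*(-28)² = -376 + 4*784 = -376 + 3136 = 2760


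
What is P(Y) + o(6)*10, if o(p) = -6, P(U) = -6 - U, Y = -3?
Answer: -63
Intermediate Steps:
P(Y) + o(6)*10 = (-6 - 1*(-3)) - 6*10 = (-6 + 3) - 60 = -3 - 60 = -63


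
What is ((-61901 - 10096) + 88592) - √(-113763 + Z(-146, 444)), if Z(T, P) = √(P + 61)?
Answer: 16595 - √(-113763 + √505) ≈ 16595.0 - 337.25*I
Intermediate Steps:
Z(T, P) = √(61 + P)
((-61901 - 10096) + 88592) - √(-113763 + Z(-146, 444)) = ((-61901 - 10096) + 88592) - √(-113763 + √(61 + 444)) = (-71997 + 88592) - √(-113763 + √505) = 16595 - √(-113763 + √505)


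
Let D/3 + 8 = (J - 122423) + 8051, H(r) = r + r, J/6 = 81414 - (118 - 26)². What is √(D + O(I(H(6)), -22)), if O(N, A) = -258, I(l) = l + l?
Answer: √969702 ≈ 984.73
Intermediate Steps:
J = 437700 (J = 6*(81414 - (118 - 26)²) = 6*(81414 - 1*92²) = 6*(81414 - 1*8464) = 6*(81414 - 8464) = 6*72950 = 437700)
H(r) = 2*r
I(l) = 2*l
D = 969960 (D = -24 + 3*((437700 - 122423) + 8051) = -24 + 3*(315277 + 8051) = -24 + 3*323328 = -24 + 969984 = 969960)
√(D + O(I(H(6)), -22)) = √(969960 - 258) = √969702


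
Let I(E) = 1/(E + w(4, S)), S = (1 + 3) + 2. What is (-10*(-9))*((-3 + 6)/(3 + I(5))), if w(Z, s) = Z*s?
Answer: 3915/44 ≈ 88.977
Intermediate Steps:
S = 6 (S = 4 + 2 = 6)
I(E) = 1/(24 + E) (I(E) = 1/(E + 4*6) = 1/(E + 24) = 1/(24 + E))
(-10*(-9))*((-3 + 6)/(3 + I(5))) = (-10*(-9))*((-3 + 6)/(3 + 1/(24 + 5))) = 90*(3/(3 + 1/29)) = 90*(3/(88/29)) = 90*(3*(29/88)) = 90*(87/88) = 3915/44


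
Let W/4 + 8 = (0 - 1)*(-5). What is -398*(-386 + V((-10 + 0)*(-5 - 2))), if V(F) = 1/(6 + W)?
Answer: 461083/3 ≈ 1.5369e+5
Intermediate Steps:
W = -12 (W = -32 + 4*((0 - 1)*(-5)) = -32 + 4*(-1*(-5)) = -32 + 4*5 = -32 + 20 = -12)
V(F) = -⅙ (V(F) = 1/(6 - 12) = 1/(-6) = -⅙)
-398*(-386 + V((-10 + 0)*(-5 - 2))) = -398*(-386 - ⅙) = -398*(-2317/6) = 461083/3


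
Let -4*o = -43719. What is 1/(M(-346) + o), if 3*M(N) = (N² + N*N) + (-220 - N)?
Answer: 12/1089389 ≈ 1.1015e-5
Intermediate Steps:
M(N) = -220/3 - N/3 + 2*N²/3 (M(N) = ((N² + N*N) + (-220 - N))/3 = ((N² + N²) + (-220 - N))/3 = (2*N² + (-220 - N))/3 = (-220 - N + 2*N²)/3 = -220/3 - N/3 + 2*N²/3)
o = 43719/4 (o = -¼*(-43719) = 43719/4 ≈ 10930.)
1/(M(-346) + o) = 1/((-220/3 - ⅓*(-346) + (⅔)*(-346)²) + 43719/4) = 1/((-220/3 + 346/3 + (⅔)*119716) + 43719/4) = 1/((-220/3 + 346/3 + 239432/3) + 43719/4) = 1/(239558/3 + 43719/4) = 1/(1089389/12) = 12/1089389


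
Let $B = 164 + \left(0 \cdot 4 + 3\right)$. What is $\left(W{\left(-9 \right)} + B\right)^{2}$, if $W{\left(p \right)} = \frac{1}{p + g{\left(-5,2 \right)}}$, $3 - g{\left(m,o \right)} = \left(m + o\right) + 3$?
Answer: $\frac{1002001}{36} \approx 27833.0$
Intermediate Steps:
$g{\left(m,o \right)} = - m - o$ ($g{\left(m,o \right)} = 3 - \left(\left(m + o\right) + 3\right) = 3 - \left(3 + m + o\right) = - m - o$)
$W{\left(p \right)} = \frac{1}{3 + p}$ ($W{\left(p \right)} = \frac{1}{p - -3} = \frac{1}{p + \left(5 - 2\right)} = \frac{1}{p + 3} = \frac{1}{3 + p}$)
$B = 167$ ($B = 164 + \left(0 + 3\right) = 164 + 3 = 167$)
$\left(W{\left(-9 \right)} + B\right)^{2} = \left(\frac{1}{3 - 9} + 167\right)^{2} = \left(\frac{1}{-6} + 167\right)^{2} = \left(- \frac{1}{6} + 167\right)^{2} = \left(\frac{1001}{6}\right)^{2} = \frac{1002001}{36}$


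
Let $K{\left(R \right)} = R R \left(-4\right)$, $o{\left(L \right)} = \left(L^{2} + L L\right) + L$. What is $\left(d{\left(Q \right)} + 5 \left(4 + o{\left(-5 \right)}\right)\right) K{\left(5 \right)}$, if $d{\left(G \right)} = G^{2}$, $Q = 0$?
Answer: $-24500$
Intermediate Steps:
$o{\left(L \right)} = L + 2 L^{2}$ ($o{\left(L \right)} = \left(L^{2} + L^{2}\right) + L = 2 L^{2} + L = L + 2 L^{2}$)
$K{\left(R \right)} = - 4 R^{2}$ ($K{\left(R \right)} = R^{2} \left(-4\right) = - 4 R^{2}$)
$\left(d{\left(Q \right)} + 5 \left(4 + o{\left(-5 \right)}\right)\right) K{\left(5 \right)} = \left(0^{2} + 5 \left(4 - 5 \left(1 + 2 \left(-5\right)\right)\right)\right) \left(- 4 \cdot 5^{2}\right) = \left(0 + 5 \left(4 - 5 \left(1 - 10\right)\right)\right) \left(\left(-4\right) 25\right) = \left(0 + 5 \left(4 - -45\right)\right) \left(-100\right) = \left(0 + 5 \left(4 + 45\right)\right) \left(-100\right) = \left(0 + 5 \cdot 49\right) \left(-100\right) = \left(0 + 245\right) \left(-100\right) = 245 \left(-100\right) = -24500$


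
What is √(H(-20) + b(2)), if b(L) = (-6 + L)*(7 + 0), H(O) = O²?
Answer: 2*√93 ≈ 19.287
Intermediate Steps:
b(L) = -42 + 7*L (b(L) = (-6 + L)*7 = -42 + 7*L)
√(H(-20) + b(2)) = √((-20)² + (-42 + 7*2)) = √(400 + (-42 + 14)) = √(400 - 28) = √372 = 2*√93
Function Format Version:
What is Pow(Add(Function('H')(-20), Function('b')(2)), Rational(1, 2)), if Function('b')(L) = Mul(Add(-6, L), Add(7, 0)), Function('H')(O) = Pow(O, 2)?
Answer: Mul(2, Pow(93, Rational(1, 2))) ≈ 19.287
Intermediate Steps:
Function('b')(L) = Add(-42, Mul(7, L)) (Function('b')(L) = Mul(Add(-6, L), 7) = Add(-42, Mul(7, L)))
Pow(Add(Function('H')(-20), Function('b')(2)), Rational(1, 2)) = Pow(Add(Pow(-20, 2), Add(-42, Mul(7, 2))), Rational(1, 2)) = Pow(Add(400, Add(-42, 14)), Rational(1, 2)) = Pow(Add(400, -28), Rational(1, 2)) = Pow(372, Rational(1, 2)) = Mul(2, Pow(93, Rational(1, 2)))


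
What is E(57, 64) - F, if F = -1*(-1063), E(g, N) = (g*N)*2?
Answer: 6233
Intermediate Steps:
E(g, N) = 2*N*g (E(g, N) = (N*g)*2 = 2*N*g)
F = 1063
E(57, 64) - F = 2*64*57 - 1*1063 = 7296 - 1063 = 6233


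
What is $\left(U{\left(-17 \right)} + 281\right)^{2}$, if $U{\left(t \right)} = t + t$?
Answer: $61009$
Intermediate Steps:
$U{\left(t \right)} = 2 t$
$\left(U{\left(-17 \right)} + 281\right)^{2} = \left(2 \left(-17\right) + 281\right)^{2} = \left(-34 + 281\right)^{2} = 247^{2} = 61009$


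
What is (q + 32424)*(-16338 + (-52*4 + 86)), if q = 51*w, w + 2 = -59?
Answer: -482491980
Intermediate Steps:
w = -61 (w = -2 - 59 = -61)
q = -3111 (q = 51*(-61) = -3111)
(q + 32424)*(-16338 + (-52*4 + 86)) = (-3111 + 32424)*(-16338 + (-52*4 + 86)) = 29313*(-16338 + (-208 + 86)) = 29313*(-16338 - 122) = 29313*(-16460) = -482491980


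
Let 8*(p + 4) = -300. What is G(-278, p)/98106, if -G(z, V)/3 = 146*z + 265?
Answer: 40323/32702 ≈ 1.2330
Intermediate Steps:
p = -83/2 (p = -4 + (⅛)*(-300) = -4 - 75/2 = -83/2 ≈ -41.500)
G(z, V) = -795 - 438*z (G(z, V) = -3*(146*z + 265) = -3*(265 + 146*z) = -795 - 438*z)
G(-278, p)/98106 = (-795 - 438*(-278))/98106 = (-795 + 121764)*(1/98106) = 120969*(1/98106) = 40323/32702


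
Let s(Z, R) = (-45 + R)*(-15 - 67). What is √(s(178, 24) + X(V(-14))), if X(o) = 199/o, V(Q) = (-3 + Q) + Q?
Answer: √1648673/31 ≈ 41.420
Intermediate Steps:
V(Q) = -3 + 2*Q
s(Z, R) = 3690 - 82*R (s(Z, R) = (-45 + R)*(-82) = 3690 - 82*R)
√(s(178, 24) + X(V(-14))) = √((3690 - 82*24) + 199/(-3 + 2*(-14))) = √((3690 - 1968) + 199/(-3 - 28)) = √(1722 + 199/(-31)) = √(1722 + 199*(-1/31)) = √(1722 - 199/31) = √(53183/31) = √1648673/31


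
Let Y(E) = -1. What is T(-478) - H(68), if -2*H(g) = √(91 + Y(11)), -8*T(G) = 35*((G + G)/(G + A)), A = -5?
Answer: -1195/138 + 3*√10/2 ≈ -3.9160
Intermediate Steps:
T(G) = -35*G/(4*(-5 + G)) (T(G) = -35*(G + G)/(G - 5)/8 = -35*(2*G)/(-5 + G)/8 = -35*2*G/(-5 + G)/8 = -35*G/(4*(-5 + G)))
H(g) = -3*√10/2 (H(g) = -√(91 - 1)/2 = -3*√10/2)
T(-478) - H(68) = -35*(-478)/(-20 + 4*(-478)) - (-3)*√10/2 = -35*(-478)/(-20 - 1912) + 3*√10/2 = -35*(-478)/(-1932) + 3*√10/2 = -35*(-478)*(-1/1932) + 3*√10/2 = -1195/138 + 3*√10/2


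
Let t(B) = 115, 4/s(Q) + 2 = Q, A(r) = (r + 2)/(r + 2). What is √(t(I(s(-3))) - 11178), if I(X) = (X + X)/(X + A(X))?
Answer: I*√11063 ≈ 105.18*I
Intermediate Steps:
A(r) = 1 (A(r) = (2 + r)/(2 + r) = 1)
s(Q) = 4/(-2 + Q)
I(X) = 2*X/(1 + X) (I(X) = (X + X)/(X + 1) = (2*X)/(1 + X) = 2*X/(1 + X))
√(t(I(s(-3))) - 11178) = √(115 - 11178) = √(-11063) = I*√11063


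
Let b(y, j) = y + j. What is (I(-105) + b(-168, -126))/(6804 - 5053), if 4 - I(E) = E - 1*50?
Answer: -135/1751 ≈ -0.077099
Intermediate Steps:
b(y, j) = j + y
I(E) = 54 - E (I(E) = 4 - (E - 1*50) = 4 - (E - 50) = 4 - (-50 + E) = 4 + (50 - E) = 54 - E)
(I(-105) + b(-168, -126))/(6804 - 5053) = ((54 - 1*(-105)) + (-126 - 168))/(6804 - 5053) = ((54 + 105) - 294)/1751 = (159 - 294)*(1/1751) = -135*1/1751 = -135/1751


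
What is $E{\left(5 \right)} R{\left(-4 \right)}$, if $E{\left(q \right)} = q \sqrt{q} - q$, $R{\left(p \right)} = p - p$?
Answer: $0$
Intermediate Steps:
$R{\left(p \right)} = 0$
$E{\left(q \right)} = q^{\frac{3}{2}} - q$
$E{\left(5 \right)} R{\left(-4 \right)} = \left(5^{\frac{3}{2}} - 5\right) 0 = \left(5 \sqrt{5} - 5\right) 0 = \left(-5 + 5 \sqrt{5}\right) 0 = 0$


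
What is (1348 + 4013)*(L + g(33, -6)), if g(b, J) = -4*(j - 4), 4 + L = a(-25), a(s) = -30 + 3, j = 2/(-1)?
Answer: -37527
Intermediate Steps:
j = -2 (j = 2*(-1) = -2)
a(s) = -27
L = -31 (L = -4 - 27 = -31)
g(b, J) = 24 (g(b, J) = -4*(-2 - 4) = -4*(-6) = 24)
(1348 + 4013)*(L + g(33, -6)) = (1348 + 4013)*(-31 + 24) = 5361*(-7) = -37527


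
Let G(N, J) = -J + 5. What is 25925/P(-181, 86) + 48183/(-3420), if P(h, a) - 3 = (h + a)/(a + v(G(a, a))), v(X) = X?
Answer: -7452869/4560 ≈ -1634.4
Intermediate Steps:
G(N, J) = 5 - J
P(h, a) = 3 + a/5 + h/5 (P(h, a) = 3 + (h + a)/(a + (5 - a)) = 3 + (a + h)/5 = 3 + (a + h)*(⅕) = 3 + (a/5 + h/5) = 3 + a/5 + h/5)
25925/P(-181, 86) + 48183/(-3420) = 25925/(3 + (⅕)*86 + (⅕)*(-181)) + 48183/(-3420) = 25925/(3 + 86/5 - 181/5) + 48183*(-1/3420) = 25925/(-16) - 16061/1140 = 25925*(-1/16) - 16061/1140 = -25925/16 - 16061/1140 = -7452869/4560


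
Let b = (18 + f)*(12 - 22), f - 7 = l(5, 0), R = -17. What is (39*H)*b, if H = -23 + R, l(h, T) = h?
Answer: 468000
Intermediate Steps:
f = 12 (f = 7 + 5 = 12)
H = -40 (H = -23 - 17 = -40)
b = -300 (b = (18 + 12)*(12 - 22) = 30*(-10) = -300)
(39*H)*b = (39*(-40))*(-300) = -1560*(-300) = 468000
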